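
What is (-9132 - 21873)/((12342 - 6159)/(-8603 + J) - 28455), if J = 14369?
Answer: 19863870/18229483 ≈ 1.0897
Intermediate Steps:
(-9132 - 21873)/((12342 - 6159)/(-8603 + J) - 28455) = (-9132 - 21873)/((12342 - 6159)/(-8603 + 14369) - 28455) = -31005/(6183/5766 - 28455) = -31005/(6183*(1/5766) - 28455) = -31005/(2061/1922 - 28455) = -31005/(-54688449/1922) = -31005*(-1922/54688449) = 19863870/18229483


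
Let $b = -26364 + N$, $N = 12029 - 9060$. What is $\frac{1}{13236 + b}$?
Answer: $- \frac{1}{10159} \approx -9.8435 \cdot 10^{-5}$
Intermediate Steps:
$N = 2969$ ($N = 12029 - 9060 = 2969$)
$b = -23395$ ($b = -26364 + 2969 = -23395$)
$\frac{1}{13236 + b} = \frac{1}{13236 - 23395} = \frac{1}{-10159} = - \frac{1}{10159}$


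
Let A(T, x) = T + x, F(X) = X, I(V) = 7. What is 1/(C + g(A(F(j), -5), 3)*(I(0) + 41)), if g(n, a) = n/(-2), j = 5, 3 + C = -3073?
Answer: -1/3076 ≈ -0.00032510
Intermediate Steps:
C = -3076 (C = -3 - 3073 = -3076)
g(n, a) = -n/2 (g(n, a) = n*(-1/2) = -n/2)
1/(C + g(A(F(j), -5), 3)*(I(0) + 41)) = 1/(-3076 + (-(5 - 5)/2)*(7 + 41)) = 1/(-3076 - 1/2*0*48) = 1/(-3076 + 0*48) = 1/(-3076 + 0) = 1/(-3076) = -1/3076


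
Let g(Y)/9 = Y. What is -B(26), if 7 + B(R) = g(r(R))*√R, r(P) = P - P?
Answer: 7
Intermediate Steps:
r(P) = 0
g(Y) = 9*Y
B(R) = -7 (B(R) = -7 + (9*0)*√R = -7 + 0*√R = -7 + 0 = -7)
-B(26) = -1*(-7) = 7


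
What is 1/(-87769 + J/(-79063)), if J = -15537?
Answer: -79063/6939264910 ≈ -1.1394e-5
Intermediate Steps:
1/(-87769 + J/(-79063)) = 1/(-87769 - 15537/(-79063)) = 1/(-87769 - 15537*(-1/79063)) = 1/(-87769 + 15537/79063) = 1/(-6939264910/79063) = -79063/6939264910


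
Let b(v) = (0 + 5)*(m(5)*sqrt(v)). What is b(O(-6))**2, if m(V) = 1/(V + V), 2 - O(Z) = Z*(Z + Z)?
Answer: -35/2 ≈ -17.500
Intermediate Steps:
O(Z) = 2 - 2*Z**2 (O(Z) = 2 - Z*(Z + Z) = 2 - Z*2*Z = 2 - 2*Z**2)
m(V) = 1/(2*V)
b(v) = sqrt(v)/2 (b(v) = (0 + 5)*(((1/2)/5)*sqrt(v)) = 5*(((1/2)*(1/5))*sqrt(v)) = 5*(sqrt(v)/10) = sqrt(v)/2)
b(O(-6))**2 = (sqrt(2 - 2*(-6)**2)/2)**2 = (sqrt(2 - 2*36)/2)**2 = (sqrt(2 - 72)/2)**2 = (sqrt(-70)/2)**2 = ((I*sqrt(70))/2)**2 = (I*sqrt(70)/2)**2 = -35/2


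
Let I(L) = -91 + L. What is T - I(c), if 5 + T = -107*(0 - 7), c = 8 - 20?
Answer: 847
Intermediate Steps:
c = -12
T = 744 (T = -5 - 107*(0 - 7) = -5 - 107*(-7) = -5 + 749 = 744)
T - I(c) = 744 - (-91 - 12) = 744 - 1*(-103) = 744 + 103 = 847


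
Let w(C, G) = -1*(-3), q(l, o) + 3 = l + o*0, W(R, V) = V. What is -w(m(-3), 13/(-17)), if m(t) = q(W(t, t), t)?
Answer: -3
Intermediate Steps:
q(l, o) = -3 + l (q(l, o) = -3 + (l + o*0) = -3 + (l + 0) = -3 + l)
m(t) = -3 + t
w(C, G) = 3
-w(m(-3), 13/(-17)) = -1*3 = -3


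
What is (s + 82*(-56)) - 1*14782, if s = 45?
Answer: -19329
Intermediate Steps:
(s + 82*(-56)) - 1*14782 = (45 + 82*(-56)) - 1*14782 = (45 - 4592) - 14782 = -4547 - 14782 = -19329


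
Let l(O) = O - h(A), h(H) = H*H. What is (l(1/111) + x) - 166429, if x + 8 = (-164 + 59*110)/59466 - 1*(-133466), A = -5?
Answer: -12099821858/366707 ≈ -32996.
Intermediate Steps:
h(H) = H**2
l(O) = -25 + O (l(O) = O - 1*(-5)**2 = O - 1*25 = O - 25 = -25 + O)
x = 3968109877/29733 (x = -8 + ((-164 + 59*110)/59466 - 1*(-133466)) = -8 + ((-164 + 6490)*(1/59466) + 133466) = -8 + (6326*(1/59466) + 133466) = -8 + (3163/29733 + 133466) = -8 + 3968347741/29733 = 3968109877/29733 ≈ 1.3346e+5)
(l(1/111) + x) - 166429 = ((-25 + 1/111) + 3968109877/29733) - 166429 = (-2774/111 + 3968109877/29733) - 166429 = 48930857445/366707 - 166429 = -12099821858/366707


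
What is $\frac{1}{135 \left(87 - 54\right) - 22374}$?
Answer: $- \frac{1}{17919} \approx -5.5807 \cdot 10^{-5}$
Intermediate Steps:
$\frac{1}{135 \left(87 - 54\right) - 22374} = \frac{1}{135 \cdot 33 - 22374} = \frac{1}{4455 - 22374} = \frac{1}{-17919} = - \frac{1}{17919}$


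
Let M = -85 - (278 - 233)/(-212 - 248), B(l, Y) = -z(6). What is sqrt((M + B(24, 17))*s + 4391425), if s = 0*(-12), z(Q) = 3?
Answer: 5*sqrt(175657) ≈ 2095.6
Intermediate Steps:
B(l, Y) = -3 (B(l, Y) = -1*3 = -3)
s = 0
M = -7811/92 (M = -85 - 45/(-460) = -85 - 45*(-1)/460 = -85 - 1*(-9/92) = -85 + 9/92 = -7811/92 ≈ -84.902)
sqrt((M + B(24, 17))*s + 4391425) = sqrt((-7811/92 - 3)*0 + 4391425) = sqrt(-8087/92*0 + 4391425) = sqrt(0 + 4391425) = sqrt(4391425) = 5*sqrt(175657)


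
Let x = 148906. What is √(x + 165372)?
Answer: √314278 ≈ 560.61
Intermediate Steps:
√(x + 165372) = √(148906 + 165372) = √314278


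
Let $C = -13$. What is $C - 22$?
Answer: $-35$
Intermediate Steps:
$C - 22 = -13 - 22 = -35$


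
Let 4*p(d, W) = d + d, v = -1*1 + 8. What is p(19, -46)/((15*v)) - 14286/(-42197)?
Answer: 3801803/8861370 ≈ 0.42903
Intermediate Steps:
v = 7 (v = -1 + 8 = 7)
p(d, W) = d/2 (p(d, W) = (d + d)/4 = (2*d)/4 = d/2)
p(19, -46)/((15*v)) - 14286/(-42197) = ((½)*19)/((15*7)) - 14286/(-42197) = (19/2)/105 - 14286*(-1/42197) = (19/2)*(1/105) + 14286/42197 = 19/210 + 14286/42197 = 3801803/8861370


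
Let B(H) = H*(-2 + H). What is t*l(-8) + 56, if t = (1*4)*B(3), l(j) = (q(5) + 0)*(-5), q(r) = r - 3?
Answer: -64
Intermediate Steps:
q(r) = -3 + r
l(j) = -10 (l(j) = ((-3 + 5) + 0)*(-5) = (2 + 0)*(-5) = 2*(-5) = -10)
t = 12 (t = (1*4)*(3*(-2 + 3)) = 4*(3*1) = 4*3 = 12)
t*l(-8) + 56 = 12*(-10) + 56 = -120 + 56 = -64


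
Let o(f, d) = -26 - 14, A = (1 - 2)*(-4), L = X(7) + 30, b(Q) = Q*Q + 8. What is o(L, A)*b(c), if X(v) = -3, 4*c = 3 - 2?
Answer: -645/2 ≈ -322.50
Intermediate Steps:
c = ¼ (c = (3 - 2)/4 = (¼)*1 = ¼ ≈ 0.25000)
b(Q) = 8 + Q² (b(Q) = Q² + 8 = 8 + Q²)
L = 27 (L = -3 + 30 = 27)
A = 4 (A = -1*(-4) = 4)
o(f, d) = -40
o(L, A)*b(c) = -40*(8 + (¼)²) = -40*(8 + 1/16) = -40*129/16 = -645/2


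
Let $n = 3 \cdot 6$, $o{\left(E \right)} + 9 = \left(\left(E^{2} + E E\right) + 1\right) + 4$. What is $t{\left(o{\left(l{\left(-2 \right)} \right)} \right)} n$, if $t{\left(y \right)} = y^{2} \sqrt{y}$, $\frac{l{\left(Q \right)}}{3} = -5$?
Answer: $3580488 \sqrt{446} \approx 7.5615 \cdot 10^{7}$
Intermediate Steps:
$l{\left(Q \right)} = -15$ ($l{\left(Q \right)} = 3 \left(-5\right) = -15$)
$o{\left(E \right)} = -4 + 2 E^{2}$ ($o{\left(E \right)} = -9 + \left(\left(\left(E^{2} + E E\right) + 1\right) + 4\right) = -9 + \left(\left(\left(E^{2} + E^{2}\right) + 1\right) + 4\right) = -9 + \left(\left(2 E^{2} + 1\right) + 4\right) = -9 + \left(\left(1 + 2 E^{2}\right) + 4\right) = -9 + \left(5 + 2 E^{2}\right) = -4 + 2 E^{2}$)
$n = 18$
$t{\left(y \right)} = y^{\frac{5}{2}}$
$t{\left(o{\left(l{\left(-2 \right)} \right)} \right)} n = \left(-4 + 2 \left(-15\right)^{2}\right)^{\frac{5}{2}} \cdot 18 = \left(-4 + 2 \cdot 225\right)^{\frac{5}{2}} \cdot 18 = \left(-4 + 450\right)^{\frac{5}{2}} \cdot 18 = 446^{\frac{5}{2}} \cdot 18 = 198916 \sqrt{446} \cdot 18 = 3580488 \sqrt{446}$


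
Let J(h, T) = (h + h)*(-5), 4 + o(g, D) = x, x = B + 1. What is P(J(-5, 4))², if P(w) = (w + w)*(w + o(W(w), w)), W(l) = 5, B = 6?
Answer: 28090000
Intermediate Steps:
x = 7 (x = 6 + 1 = 7)
o(g, D) = 3 (o(g, D) = -4 + 7 = 3)
J(h, T) = -10*h (J(h, T) = (2*h)*(-5) = -10*h)
P(w) = 2*w*(3 + w) (P(w) = (w + w)*(w + 3) = (2*w)*(3 + w) = 2*w*(3 + w))
P(J(-5, 4))² = (2*(-10*(-5))*(3 - 10*(-5)))² = (2*50*(3 + 50))² = (2*50*53)² = 5300² = 28090000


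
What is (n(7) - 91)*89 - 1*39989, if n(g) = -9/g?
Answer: -337417/7 ≈ -48202.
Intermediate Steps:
(n(7) - 91)*89 - 1*39989 = (-9/7 - 91)*89 - 1*39989 = (-9*⅐ - 91)*89 - 39989 = (-9/7 - 91)*89 - 39989 = -646/7*89 - 39989 = -57494/7 - 39989 = -337417/7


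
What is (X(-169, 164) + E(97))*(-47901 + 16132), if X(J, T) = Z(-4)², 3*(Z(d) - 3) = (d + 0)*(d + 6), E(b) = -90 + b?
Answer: -2033216/9 ≈ -2.2591e+5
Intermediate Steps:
Z(d) = 3 + d*(6 + d)/3 (Z(d) = 3 + ((d + 0)*(d + 6))/3 = 3 + (d*(6 + d))/3 = 3 + d*(6 + d)/3)
X(J, T) = ⅑ (X(J, T) = (3 + 2*(-4) + (⅓)*(-4)²)² = (3 - 8 + (⅓)*16)² = (3 - 8 + 16/3)² = (⅓)² = ⅑)
(X(-169, 164) + E(97))*(-47901 + 16132) = (⅑ + (-90 + 97))*(-47901 + 16132) = (⅑ + 7)*(-31769) = (64/9)*(-31769) = -2033216/9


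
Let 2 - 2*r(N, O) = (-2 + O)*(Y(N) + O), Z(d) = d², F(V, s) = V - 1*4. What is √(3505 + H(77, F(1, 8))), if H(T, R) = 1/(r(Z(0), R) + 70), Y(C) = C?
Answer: √56532399/127 ≈ 59.203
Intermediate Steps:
F(V, s) = -4 + V (F(V, s) = V - 4 = -4 + V)
r(N, O) = 1 - (-2 + O)*(N + O)/2
H(T, R) = 1/(71 + R - R²/2) (H(T, R) = 1/((1 + 0² + R - R²/2 - ½*0²*R) + 70) = 1/((1 + 0 + R - R²/2 - ½*0*R) + 70) = 1/((1 + 0 + R - R²/2 + 0) + 70) = 1/((1 + R - R²/2) + 70) = 1/(71 + R - R²/2))
√(3505 + H(77, F(1, 8))) = √(3505 + 2/(142 - (-4 + 1)² + 2*(-4 + 1))) = √(3505 + 2/(142 - 1*(-3)² + 2*(-3))) = √(3505 + 2/(142 - 1*9 - 6)) = √(3505 + 2/(142 - 9 - 6)) = √(3505 + 2/127) = √(445137/127) = √56532399/127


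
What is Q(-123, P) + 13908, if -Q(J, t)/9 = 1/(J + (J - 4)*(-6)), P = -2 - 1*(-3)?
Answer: 987467/71 ≈ 13908.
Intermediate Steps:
P = 1 (P = -2 + 3 = 1)
Q(J, t) = -9/(24 - 5*J) (Q(J, t) = -9/(J + (J - 4)*(-6)) = -9/(J + (-4 + J)*(-6)) = -9/(J + (24 - 6*J)) = -9/(24 - 5*J))
Q(-123, P) + 13908 = 9/(-24 + 5*(-123)) + 13908 = 9/(-24 - 615) + 13908 = 9/(-639) + 13908 = 9*(-1/639) + 13908 = -1/71 + 13908 = 987467/71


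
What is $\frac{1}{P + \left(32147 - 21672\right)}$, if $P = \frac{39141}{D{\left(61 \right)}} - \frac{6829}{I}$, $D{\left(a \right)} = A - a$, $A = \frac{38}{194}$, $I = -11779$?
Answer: $\frac{23157514}{227681365503} \approx 0.00010171$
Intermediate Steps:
$A = \frac{19}{97}$ ($A = 38 \cdot \frac{1}{194} = \frac{19}{97} \approx 0.19588$)
$D{\left(a \right)} = \frac{19}{97} - a$
$P = - \frac{14893593647}{23157514}$ ($P = \frac{39141}{\frac{19}{97} - 61} - \frac{6829}{-11779} = \frac{39141}{\frac{19}{97} - 61} - - \frac{6829}{11779} = \frac{39141}{- \frac{5898}{97}} + \frac{6829}{11779} = 39141 \left(- \frac{97}{5898}\right) + \frac{6829}{11779} = - \frac{1265559}{1966} + \frac{6829}{11779} = - \frac{14893593647}{23157514} \approx -643.14$)
$\frac{1}{P + \left(32147 - 21672\right)} = \frac{1}{- \frac{14893593647}{23157514} + \left(32147 - 21672\right)} = \frac{1}{- \frac{14893593647}{23157514} + 10475} = \frac{1}{\frac{227681365503}{23157514}} = \frac{23157514}{227681365503}$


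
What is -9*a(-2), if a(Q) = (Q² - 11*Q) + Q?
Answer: -216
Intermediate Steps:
a(Q) = Q² - 10*Q
-9*a(-2) = -(-18)*(-10 - 2) = -(-18)*(-12) = -9*24 = -216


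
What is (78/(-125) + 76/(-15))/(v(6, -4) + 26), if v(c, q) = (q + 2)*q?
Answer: -1067/6375 ≈ -0.16737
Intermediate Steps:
v(c, q) = q*(2 + q) (v(c, q) = (2 + q)*q = q*(2 + q))
(78/(-125) + 76/(-15))/(v(6, -4) + 26) = (78/(-125) + 76/(-15))/(-4*(2 - 4) + 26) = (78*(-1/125) + 76*(-1/15))/(-4*(-2) + 26) = (-78/125 - 76/15)/(8 + 26) = -2134/375/34 = -2134/375*1/34 = -1067/6375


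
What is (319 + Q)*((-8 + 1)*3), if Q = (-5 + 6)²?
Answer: -6720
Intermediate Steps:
Q = 1 (Q = 1² = 1)
(319 + Q)*((-8 + 1)*3) = (319 + 1)*((-8 + 1)*3) = 320*(-7*3) = 320*(-21) = -6720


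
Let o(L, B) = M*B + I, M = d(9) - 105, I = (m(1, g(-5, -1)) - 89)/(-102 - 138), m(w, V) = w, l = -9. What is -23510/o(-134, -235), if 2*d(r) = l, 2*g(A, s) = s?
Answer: -352650/385993 ≈ -0.91362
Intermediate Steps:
g(A, s) = s/2
d(r) = -9/2 (d(r) = (½)*(-9) = -9/2)
I = 11/30 (I = (1 - 89)/(-102 - 138) = -88/(-240) = -88*(-1/240) = 11/30 ≈ 0.36667)
M = -219/2 (M = -9/2 - 105 = -219/2 ≈ -109.50)
o(L, B) = 11/30 - 219*B/2 (o(L, B) = -219*B/2 + 11/30 = 11/30 - 219*B/2)
-23510/o(-134, -235) = -23510/(11/30 - 219/2*(-235)) = -23510/(11/30 + 51465/2) = -23510/385993/15 = -23510*15/385993 = -352650/385993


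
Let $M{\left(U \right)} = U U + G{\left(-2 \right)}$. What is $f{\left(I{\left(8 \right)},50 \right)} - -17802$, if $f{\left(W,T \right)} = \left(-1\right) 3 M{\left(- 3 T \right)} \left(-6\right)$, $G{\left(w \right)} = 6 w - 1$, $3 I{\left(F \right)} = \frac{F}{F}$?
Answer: $422568$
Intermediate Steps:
$I{\left(F \right)} = \frac{1}{3}$ ($I{\left(F \right)} = \frac{F \frac{1}{F}}{3} = \frac{1}{3} \cdot 1 = \frac{1}{3}$)
$G{\left(w \right)} = -1 + 6 w$
$M{\left(U \right)} = -13 + U^{2}$ ($M{\left(U \right)} = U U + \left(-1 + 6 \left(-2\right)\right) = U^{2} - 13 = -13 + U^{2}$)
$f{\left(W,T \right)} = -234 + 162 T^{2}$ ($f{\left(W,T \right)} = \left(-1\right) 3 \left(-13 + \left(- 3 T\right)^{2}\right) \left(-6\right) = - 3 \left(-13 + 9 T^{2}\right) \left(-6\right) = \left(39 - 27 T^{2}\right) \left(-6\right) = -234 + 162 T^{2}$)
$f{\left(I{\left(8 \right)},50 \right)} - -17802 = \left(-234 + 162 \cdot 50^{2}\right) - -17802 = \left(-234 + 162 \cdot 2500\right) + 17802 = \left(-234 + 405000\right) + 17802 = 404766 + 17802 = 422568$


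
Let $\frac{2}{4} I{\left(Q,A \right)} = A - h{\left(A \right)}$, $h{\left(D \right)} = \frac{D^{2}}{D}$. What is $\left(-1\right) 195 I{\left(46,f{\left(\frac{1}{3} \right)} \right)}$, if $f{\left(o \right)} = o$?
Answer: $0$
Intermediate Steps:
$h{\left(D \right)} = D$
$I{\left(Q,A \right)} = 0$ ($I{\left(Q,A \right)} = 2 \left(A - A\right) = 2 \cdot 0 = 0$)
$\left(-1\right) 195 I{\left(46,f{\left(\frac{1}{3} \right)} \right)} = \left(-1\right) 195 \cdot 0 = \left(-195\right) 0 = 0$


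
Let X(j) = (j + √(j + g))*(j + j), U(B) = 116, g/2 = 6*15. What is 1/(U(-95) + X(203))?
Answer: 1423/116357396 - 7*√383/116357396 ≈ 1.1052e-5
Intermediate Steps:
g = 180 (g = 2*(6*15) = 2*90 = 180)
X(j) = 2*j*(j + √(180 + j)) (X(j) = (j + √(j + 180))*(j + j) = (j + √(180 + j))*(2*j) = 2*j*(j + √(180 + j)))
1/(U(-95) + X(203)) = 1/(116 + 2*203*(203 + √(180 + 203))) = 1/(116 + 2*203*(203 + √383)) = 1/(116 + (82418 + 406*√383)) = 1/(82534 + 406*√383)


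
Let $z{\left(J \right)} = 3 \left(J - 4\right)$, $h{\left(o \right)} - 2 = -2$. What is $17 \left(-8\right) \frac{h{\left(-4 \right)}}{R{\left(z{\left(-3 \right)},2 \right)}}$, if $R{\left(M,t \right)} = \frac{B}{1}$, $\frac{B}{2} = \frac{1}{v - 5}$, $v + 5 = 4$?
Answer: $0$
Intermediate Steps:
$v = -1$ ($v = -5 + 4 = -1$)
$h{\left(o \right)} = 0$ ($h{\left(o \right)} = 2 - 2 = 0$)
$B = - \frac{1}{3}$ ($B = \frac{2}{-1 - 5} = \frac{2}{-6} = 2 \left(- \frac{1}{6}\right) = - \frac{1}{3} \approx -0.33333$)
$z{\left(J \right)} = -12 + 3 J$ ($z{\left(J \right)} = 3 \left(-4 + J\right) = -12 + 3 J$)
$R{\left(M,t \right)} = - \frac{1}{3}$ ($R{\left(M,t \right)} = - \frac{1}{3 \cdot 1} = \left(- \frac{1}{3}\right) 1 = - \frac{1}{3}$)
$17 \left(-8\right) \frac{h{\left(-4 \right)}}{R{\left(z{\left(-3 \right)},2 \right)}} = 17 \left(-8\right) \frac{0}{- \frac{1}{3}} = - 136 \cdot 0 \left(-3\right) = \left(-136\right) 0 = 0$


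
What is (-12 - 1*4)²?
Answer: 256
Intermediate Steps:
(-12 - 1*4)² = (-12 - 4)² = (-16)² = 256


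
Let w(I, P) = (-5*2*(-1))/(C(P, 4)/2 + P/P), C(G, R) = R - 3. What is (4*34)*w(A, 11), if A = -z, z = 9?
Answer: 2720/3 ≈ 906.67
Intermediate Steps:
C(G, R) = -3 + R
A = -9 (A = -1*9 = -9)
w(I, P) = 20/3 (w(I, P) = (-5*2*(-1))/((-3 + 4)/2 + P/P) = (-10*(-1))/(1*(1/2) + 1) = 10/(1/2 + 1) = 10/(3/2) = 10*(2/3) = 20/3)
(4*34)*w(A, 11) = (4*34)*(20/3) = 136*(20/3) = 2720/3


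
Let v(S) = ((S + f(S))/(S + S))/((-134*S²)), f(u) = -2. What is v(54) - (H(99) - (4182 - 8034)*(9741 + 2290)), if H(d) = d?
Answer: -488928119278981/10550088 ≈ -4.6343e+7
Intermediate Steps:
v(S) = -(-2 + S)/(268*S³) (v(S) = ((S - 2)/(S + S))/((-134*S²)) = ((-2 + S)/((2*S)))*(-1/(134*S²)) = ((-2 + S)*(1/(2*S)))*(-1/(134*S²)) = ((-2 + S)/(2*S))*(-1/(134*S²)) = -(-2 + S)/(268*S³))
v(54) - (H(99) - (4182 - 8034)*(9741 + 2290)) = (1/268)*(2 - 1*54)/54³ - (99 - (4182 - 8034)*(9741 + 2290)) = (1/268)*(1/157464)*(2 - 54) - (99 - (-3852)*12031) = (1/268)*(1/157464)*(-52) - (99 - 1*(-46343412)) = -13/10550088 - (99 + 46343412) = -13/10550088 - 1*46343511 = -13/10550088 - 46343511 = -488928119278981/10550088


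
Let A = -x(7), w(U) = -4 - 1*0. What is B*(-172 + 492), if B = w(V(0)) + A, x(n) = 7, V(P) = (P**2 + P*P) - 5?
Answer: -3520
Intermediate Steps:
V(P) = -5 + 2*P**2 (V(P) = (P**2 + P**2) - 5 = 2*P**2 - 5 = -5 + 2*P**2)
w(U) = -4 (w(U) = -4 + 0 = -4)
A = -7 (A = -1*7 = -7)
B = -11 (B = -4 - 7 = -11)
B*(-172 + 492) = -11*(-172 + 492) = -11*320 = -3520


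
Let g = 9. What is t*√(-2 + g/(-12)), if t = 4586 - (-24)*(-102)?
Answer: 1069*I*√11 ≈ 3545.5*I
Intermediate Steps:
t = 2138 (t = 4586 - 1*2448 = 4586 - 2448 = 2138)
t*√(-2 + g/(-12)) = 2138*√(-2 + 9/(-12)) = 2138*√(-2 + 9*(-1/12)) = 2138*√(-2 - ¾) = 2138*√(-11/4) = 2138*(I*√11/2) = 1069*I*√11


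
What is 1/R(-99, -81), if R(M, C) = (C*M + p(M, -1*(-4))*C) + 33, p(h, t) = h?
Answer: 1/16071 ≈ 6.2224e-5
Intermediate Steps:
R(M, C) = 33 + 2*C*M (R(M, C) = (C*M + M*C) + 33 = (C*M + C*M) + 33 = 2*C*M + 33 = 33 + 2*C*M)
1/R(-99, -81) = 1/(33 + 2*(-81)*(-99)) = 1/(33 + 16038) = 1/16071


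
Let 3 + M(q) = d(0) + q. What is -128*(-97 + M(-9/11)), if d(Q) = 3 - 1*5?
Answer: 144768/11 ≈ 13161.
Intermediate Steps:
d(Q) = -2 (d(Q) = 3 - 5 = -2)
M(q) = -5 + q (M(q) = -3 + (-2 + q) = -5 + q)
-128*(-97 + M(-9/11)) = -128*(-97 + (-5 - 9/11)) = -128*(-97 - 64/11) = -128*(-1131/11) = 144768/11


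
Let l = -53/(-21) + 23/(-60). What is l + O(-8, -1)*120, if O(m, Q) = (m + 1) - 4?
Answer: -553501/420 ≈ -1317.9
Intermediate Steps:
O(m, Q) = -3 + m (O(m, Q) = (1 + m) - 4 = -3 + m)
l = 899/420 (l = -53*(-1/21) + 23*(-1/60) = 53/21 - 23/60 = 899/420 ≈ 2.1405)
l + O(-8, -1)*120 = 899/420 + (-3 - 8)*120 = 899/420 - 11*120 = 899/420 - 1320 = -553501/420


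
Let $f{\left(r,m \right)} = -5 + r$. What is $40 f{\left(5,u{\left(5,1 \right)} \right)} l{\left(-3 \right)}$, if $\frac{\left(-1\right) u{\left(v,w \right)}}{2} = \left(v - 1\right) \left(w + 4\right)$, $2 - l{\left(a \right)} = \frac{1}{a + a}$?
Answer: $0$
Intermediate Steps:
$l{\left(a \right)} = 2 - \frac{1}{2 a}$ ($l{\left(a \right)} = 2 - \frac{1}{a + a} = 2 - \frac{1}{2 a}$)
$u{\left(v,w \right)} = - 2 \left(-1 + v\right) \left(4 + w\right)$ ($u{\left(v,w \right)} = - 2 \left(v - 1\right) \left(w + 4\right) = - 2 \left(-1 + v\right) \left(4 + w\right)$)
$40 f{\left(5,u{\left(5,1 \right)} \right)} l{\left(-3 \right)} = 40 \left(-5 + 5\right) \left(2 - \frac{1}{2 \left(-3\right)}\right) = 40 \cdot 0 \left(2 - - \frac{1}{6}\right) = 0 \left(2 + \frac{1}{6}\right) = 0 \cdot \frac{13}{6} = 0$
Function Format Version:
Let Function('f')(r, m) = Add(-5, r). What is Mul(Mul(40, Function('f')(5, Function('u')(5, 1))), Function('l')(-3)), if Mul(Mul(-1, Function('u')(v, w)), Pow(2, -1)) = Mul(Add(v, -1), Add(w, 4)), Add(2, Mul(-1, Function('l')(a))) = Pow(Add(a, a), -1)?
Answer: 0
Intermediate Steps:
Function('l')(a) = Add(2, Mul(Rational(-1, 2), Pow(a, -1))) (Function('l')(a) = Add(2, Mul(-1, Pow(Add(a, a), -1))) = Add(2, Mul(-1, Pow(Mul(2, a), -1))) = Add(2, Mul(-1, Mul(Rational(1, 2), Pow(a, -1)))) = Add(2, Mul(Rational(-1, 2), Pow(a, -1))))
Function('u')(v, w) = Mul(-2, Add(-1, v), Add(4, w)) (Function('u')(v, w) = Mul(-2, Mul(Add(v, -1), Add(w, 4))) = Mul(-2, Mul(Add(-1, v), Add(4, w))) = Mul(-2, Add(-1, v), Add(4, w)))
Mul(Mul(40, Function('f')(5, Function('u')(5, 1))), Function('l')(-3)) = Mul(Mul(40, Add(-5, 5)), Add(2, Mul(Rational(-1, 2), Pow(-3, -1)))) = Mul(Mul(40, 0), Add(2, Mul(Rational(-1, 2), Rational(-1, 3)))) = Mul(0, Add(2, Rational(1, 6))) = Mul(0, Rational(13, 6)) = 0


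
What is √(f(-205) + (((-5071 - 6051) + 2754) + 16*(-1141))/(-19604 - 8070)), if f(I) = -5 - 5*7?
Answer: 2*I*√1868576154/13837 ≈ 6.248*I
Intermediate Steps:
f(I) = -40 (f(I) = -5 - 35 = -40)
√(f(-205) + (((-5071 - 6051) + 2754) + 16*(-1141))/(-19604 - 8070)) = √(-40 + (((-5071 - 6051) + 2754) + 16*(-1141))/(-19604 - 8070)) = √(-40 + ((-11122 + 2754) - 18256)/(-27674)) = √(-40 + (-8368 - 18256)*(-1/27674)) = √(-40 - 26624*(-1/27674)) = √(-40 + 13312/13837) = √(-540168/13837) = 2*I*√1868576154/13837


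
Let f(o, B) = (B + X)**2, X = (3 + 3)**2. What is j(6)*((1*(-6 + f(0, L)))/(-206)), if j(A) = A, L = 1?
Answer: -4089/103 ≈ -39.699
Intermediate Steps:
X = 36 (X = 6**2 = 36)
f(o, B) = (36 + B)**2 (f(o, B) = (B + 36)**2 = (36 + B)**2)
j(6)*((1*(-6 + f(0, L)))/(-206)) = 6*((1*(-6 + (36 + 1)**2))/(-206)) = 6*((1*(-6 + 37**2))*(-1/206)) = 6*((1*(-6 + 1369))*(-1/206)) = 6*((1*1363)*(-1/206)) = 6*(1363*(-1/206)) = 6*(-1363/206) = -4089/103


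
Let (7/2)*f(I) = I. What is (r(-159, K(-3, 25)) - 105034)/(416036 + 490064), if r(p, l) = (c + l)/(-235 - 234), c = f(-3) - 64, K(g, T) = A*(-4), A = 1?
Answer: -17241307/148736315 ≈ -0.11592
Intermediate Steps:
f(I) = 2*I/7
K(g, T) = -4 (K(g, T) = 1*(-4) = -4)
c = -454/7 (c = (2/7)*(-3) - 64 = -6/7 - 64 = -454/7 ≈ -64.857)
r(p, l) = 454/3283 - l/469 (r(p, l) = (-454/7 + l)/(-235 - 234) = (-454/7 + l)/(-469) = (-454/7 + l)*(-1/469) = 454/3283 - l/469)
(r(-159, K(-3, 25)) - 105034)/(416036 + 490064) = ((454/3283 - 1/469*(-4)) - 105034)/(416036 + 490064) = ((454/3283 + 4/469) - 105034)/906100 = (482/3283 - 105034)*(1/906100) = -344826140/3283*1/906100 = -17241307/148736315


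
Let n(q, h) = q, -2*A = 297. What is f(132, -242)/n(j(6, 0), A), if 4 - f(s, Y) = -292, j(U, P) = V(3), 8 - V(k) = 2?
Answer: 148/3 ≈ 49.333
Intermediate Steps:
V(k) = 6 (V(k) = 8 - 1*2 = 8 - 2 = 6)
j(U, P) = 6
f(s, Y) = 296 (f(s, Y) = 4 - 1*(-292) = 4 + 292 = 296)
A = -297/2 (A = -½*297 = -297/2 ≈ -148.50)
f(132, -242)/n(j(6, 0), A) = 296/6 = 296*(⅙) = 148/3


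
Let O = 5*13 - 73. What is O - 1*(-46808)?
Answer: 46800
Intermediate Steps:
O = -8 (O = 65 - 73 = -8)
O - 1*(-46808) = -8 - 1*(-46808) = -8 + 46808 = 46800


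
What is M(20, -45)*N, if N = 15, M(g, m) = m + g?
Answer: -375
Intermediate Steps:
M(g, m) = g + m
M(20, -45)*N = (20 - 45)*15 = -25*15 = -375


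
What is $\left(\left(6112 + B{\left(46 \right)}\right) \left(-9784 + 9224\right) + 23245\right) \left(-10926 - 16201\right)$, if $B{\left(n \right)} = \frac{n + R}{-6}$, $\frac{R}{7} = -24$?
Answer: $\frac{277579333295}{3} \approx 9.2526 \cdot 10^{10}$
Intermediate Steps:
$R = -168$ ($R = 7 \left(-24\right) = -168$)
$B{\left(n \right)} = 28 - \frac{n}{6}$ ($B{\left(n \right)} = \frac{n - 168}{-6} = - \frac{-168 + n}{6} = 28 - \frac{n}{6}$)
$\left(\left(6112 + B{\left(46 \right)}\right) \left(-9784 + 9224\right) + 23245\right) \left(-10926 - 16201\right) = \left(\left(6112 + \left(28 - \frac{23}{3}\right)\right) \left(-9784 + 9224\right) + 23245\right) \left(-10926 - 16201\right) = \left(\left(6112 + \left(28 - \frac{23}{3}\right)\right) \left(-560\right) + 23245\right) \left(-27127\right) = \left(\left(6112 + \frac{61}{3}\right) \left(-560\right) + 23245\right) \left(-27127\right) = \left(\frac{18397}{3} \left(-560\right) + 23245\right) \left(-27127\right) = \left(- \frac{10302320}{3} + 23245\right) \left(-27127\right) = \left(- \frac{10232585}{3}\right) \left(-27127\right) = \frac{277579333295}{3}$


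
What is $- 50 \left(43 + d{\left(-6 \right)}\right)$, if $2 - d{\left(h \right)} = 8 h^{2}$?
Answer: $12150$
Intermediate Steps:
$d{\left(h \right)} = 2 - 8 h^{2}$
$- 50 \left(43 + d{\left(-6 \right)}\right) = - 50 \left(43 + \left(2 - 8 \left(-6\right)^{2}\right)\right) = - 50 \left(43 + \left(2 - 288\right)\right) = - 50 \left(43 - 286\right) = \left(-50\right) \left(-243\right) = 12150$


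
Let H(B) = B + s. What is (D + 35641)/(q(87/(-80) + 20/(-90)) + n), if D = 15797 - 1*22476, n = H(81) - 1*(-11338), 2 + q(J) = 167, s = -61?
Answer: 9654/3841 ≈ 2.5134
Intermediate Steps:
q(J) = 165 (q(J) = -2 + 167 = 165)
H(B) = -61 + B (H(B) = B - 61 = -61 + B)
n = 11358 (n = (-61 + 81) - 1*(-11338) = 20 + 11338 = 11358)
D = -6679 (D = 15797 - 22476 = -6679)
(D + 35641)/(q(87/(-80) + 20/(-90)) + n) = (-6679 + 35641)/(165 + 11358) = 28962/11523 = 28962*(1/11523) = 9654/3841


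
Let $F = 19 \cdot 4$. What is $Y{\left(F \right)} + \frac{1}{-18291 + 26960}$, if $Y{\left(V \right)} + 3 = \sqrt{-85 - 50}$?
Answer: $- \frac{26006}{8669} + 3 i \sqrt{15} \approx -2.9999 + 11.619 i$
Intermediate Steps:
$F = 76$
$Y{\left(V \right)} = -3 + 3 i \sqrt{15}$ ($Y{\left(V \right)} = -3 + \sqrt{-85 - 50} = -3 + \sqrt{-135} = -3 + 3 i \sqrt{15}$)
$Y{\left(F \right)} + \frac{1}{-18291 + 26960} = \left(-3 + 3 i \sqrt{15}\right) + \frac{1}{-18291 + 26960} = \left(-3 + 3 i \sqrt{15}\right) + \frac{1}{8669} = - \frac{26006}{8669} + 3 i \sqrt{15}$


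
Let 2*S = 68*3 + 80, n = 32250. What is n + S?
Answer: 32392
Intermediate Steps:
S = 142 (S = (68*3 + 80)/2 = (204 + 80)/2 = (½)*284 = 142)
n + S = 32250 + 142 = 32392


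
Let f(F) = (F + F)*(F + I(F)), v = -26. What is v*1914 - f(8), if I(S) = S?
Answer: -50020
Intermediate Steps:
f(F) = 4*F² (f(F) = (F + F)*(F + F) = (2*F)*(2*F) = 4*F²)
v*1914 - f(8) = -26*1914 - 4*8² = -49764 - 4*64 = -49764 - 1*256 = -49764 - 256 = -50020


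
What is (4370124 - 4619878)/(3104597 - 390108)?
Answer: -249754/2714489 ≈ -0.092008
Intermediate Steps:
(4370124 - 4619878)/(3104597 - 390108) = -249754/2714489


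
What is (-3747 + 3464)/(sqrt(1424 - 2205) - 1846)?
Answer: 7358/48007 + 283*I*sqrt(781)/3408497 ≈ 0.15327 + 0.0023203*I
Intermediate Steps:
(-3747 + 3464)/(sqrt(1424 - 2205) - 1846) = -283/(sqrt(-781) - 1846) = -283/(I*sqrt(781) - 1846) = -283/(-1846 + I*sqrt(781))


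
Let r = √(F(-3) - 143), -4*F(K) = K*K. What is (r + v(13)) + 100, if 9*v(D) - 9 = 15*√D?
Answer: 101 + 5*√13/3 + I*√581/2 ≈ 107.01 + 12.052*I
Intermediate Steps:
F(K) = -K²/4 (F(K) = -K*K/4 = -K²/4)
v(D) = 1 + 5*√D/3 (v(D) = 1 + (15*√D)/9 = 1 + 5*√D/3)
r = I*√581/2 (r = √(-¼*(-3)² - 143) = √(-¼*9 - 143) = √(-9/4 - 143) = √(-581/4) = I*√581/2 ≈ 12.052*I)
(r + v(13)) + 100 = (I*√581/2 + (1 + 5*√13/3)) + 100 = (1 + 5*√13/3 + I*√581/2) + 100 = 101 + 5*√13/3 + I*√581/2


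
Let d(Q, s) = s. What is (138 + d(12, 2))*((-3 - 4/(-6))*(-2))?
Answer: 1960/3 ≈ 653.33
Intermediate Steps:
(138 + d(12, 2))*((-3 - 4/(-6))*(-2)) = (138 + 2)*((-3 - 4/(-6))*(-2)) = 140*((-3 - 4*(-1/6))*(-2)) = 140*((-3 + 2/3)*(-2)) = 140*(-7/3*(-2)) = 140*(14/3) = 1960/3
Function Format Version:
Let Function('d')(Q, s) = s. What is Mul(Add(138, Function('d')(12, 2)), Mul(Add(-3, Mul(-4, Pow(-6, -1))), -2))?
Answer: Rational(1960, 3) ≈ 653.33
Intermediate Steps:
Mul(Add(138, Function('d')(12, 2)), Mul(Add(-3, Mul(-4, Pow(-6, -1))), -2)) = Mul(Add(138, 2), Mul(Add(-3, Mul(-4, Pow(-6, -1))), -2)) = Mul(140, Mul(Add(-3, Mul(-4, Rational(-1, 6))), -2)) = Mul(140, Mul(Add(-3, Rational(2, 3)), -2)) = Mul(140, Mul(Rational(-7, 3), -2)) = Mul(140, Rational(14, 3)) = Rational(1960, 3)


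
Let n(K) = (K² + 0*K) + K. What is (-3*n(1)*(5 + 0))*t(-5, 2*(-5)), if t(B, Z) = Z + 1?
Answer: 270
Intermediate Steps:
t(B, Z) = 1 + Z
n(K) = K + K² (n(K) = (K² + 0) + K = K² + K = K + K²)
(-3*n(1)*(5 + 0))*t(-5, 2*(-5)) = (-3*1*(1 + 1)*(5 + 0))*(1 + 2*(-5)) = (-3*1*2*5)*(1 - 10) = -6*5*(-9) = -3*10*(-9) = -30*(-9) = 270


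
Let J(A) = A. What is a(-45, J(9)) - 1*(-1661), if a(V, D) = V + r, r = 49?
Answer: 1665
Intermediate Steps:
a(V, D) = 49 + V (a(V, D) = V + 49 = 49 + V)
a(-45, J(9)) - 1*(-1661) = (49 - 45) - 1*(-1661) = 4 + 1661 = 1665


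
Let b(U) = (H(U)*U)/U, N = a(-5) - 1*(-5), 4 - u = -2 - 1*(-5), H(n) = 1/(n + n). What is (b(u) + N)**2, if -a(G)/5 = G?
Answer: 3721/4 ≈ 930.25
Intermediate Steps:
a(G) = -5*G
H(n) = 1/(2*n)
u = 1 (u = 4 - (-2 - 1*(-5)) = 4 - (-2 + 5) = 4 - 1*3 = 4 - 3 = 1)
N = 30 (N = -5*(-5) - 1*(-5) = 25 + 5 = 30)
b(U) = 1/(2*U) (b(U) = ((1/(2*U))*U)/U = 1/(2*U))
(b(u) + N)**2 = ((1/2)/1 + 30)**2 = ((1/2)*1 + 30)**2 = (1/2 + 30)**2 = (61/2)**2 = 3721/4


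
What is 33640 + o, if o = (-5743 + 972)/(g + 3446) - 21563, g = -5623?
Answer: 26296400/2177 ≈ 12079.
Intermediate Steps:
o = -46937880/2177 (o = (-5743 + 972)/(-5623 + 3446) - 21563 = -4771/(-2177) - 21563 = -4771*(-1/2177) - 21563 = 4771/2177 - 21563 = -46937880/2177 ≈ -21561.)
33640 + o = 33640 - 46937880/2177 = 26296400/2177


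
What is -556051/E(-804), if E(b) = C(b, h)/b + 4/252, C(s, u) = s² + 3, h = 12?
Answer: 9388365084/13574531 ≈ 691.62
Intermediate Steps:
C(s, u) = 3 + s²
E(b) = 1/63 + (3 + b²)/b (E(b) = (3 + b²)/b + 4/252 = (3 + b²)/b + 4*(1/252) = (3 + b²)/b + 1/63 = 1/63 + (3 + b²)/b)
-556051/E(-804) = -556051/(1/63 - 804 + 3/(-804)) = -556051/(1/63 - 804 + 3*(-1/804)) = -556051/(1/63 - 804 - 1/268) = -556051/(-13574531/16884) = -556051*(-16884/13574531) = 9388365084/13574531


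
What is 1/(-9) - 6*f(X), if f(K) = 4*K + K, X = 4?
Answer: -1081/9 ≈ -120.11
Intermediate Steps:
f(K) = 5*K
1/(-9) - 6*f(X) = 1/(-9) - 30*4 = -1/9 - 6*20 = -1/9 - 120 = -1081/9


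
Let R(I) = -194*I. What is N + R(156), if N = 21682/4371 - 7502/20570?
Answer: -11242427771/371535 ≈ -30259.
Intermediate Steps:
N = 1707469/371535 (N = 21682*(1/4371) - 7502*1/20570 = 21682/4371 - 31/85 = 1707469/371535 ≈ 4.5957)
N + R(156) = 1707469/371535 - 194*156 = 1707469/371535 - 30264 = -11242427771/371535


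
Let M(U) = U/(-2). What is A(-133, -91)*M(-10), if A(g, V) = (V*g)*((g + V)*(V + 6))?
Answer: 1152205600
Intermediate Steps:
M(U) = -U/2 (M(U) = U*(-1/2) = -U/2)
A(g, V) = V*g*(6 + V)*(V + g) (A(g, V) = (V*g)*((V + g)*(6 + V)) = (V*g)*((6 + V)*(V + g)) = V*g*(6 + V)*(V + g))
A(-133, -91)*M(-10) = (-91*(-133)*((-91)**2 + 6*(-91) + 6*(-133) - 91*(-133)))*(-1/2*(-10)) = -91*(-133)*(8281 - 546 - 798 + 12103)*5 = -91*(-133)*19040*5 = 230441120*5 = 1152205600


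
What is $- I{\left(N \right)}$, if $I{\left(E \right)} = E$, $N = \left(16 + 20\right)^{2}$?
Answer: $-1296$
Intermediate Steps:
$N = 1296$ ($N = 36^{2} = 1296$)
$- I{\left(N \right)} = \left(-1\right) 1296 = -1296$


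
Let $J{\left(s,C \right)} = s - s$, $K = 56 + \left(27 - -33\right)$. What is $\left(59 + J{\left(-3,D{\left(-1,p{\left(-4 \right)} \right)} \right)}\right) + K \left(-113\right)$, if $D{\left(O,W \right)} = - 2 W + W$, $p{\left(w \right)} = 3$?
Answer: $-13049$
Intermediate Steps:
$K = 116$ ($K = 56 + \left(27 + 33\right) = 56 + 60 = 116$)
$D{\left(O,W \right)} = - W$
$J{\left(s,C \right)} = 0$
$\left(59 + J{\left(-3,D{\left(-1,p{\left(-4 \right)} \right)} \right)}\right) + K \left(-113\right) = \left(59 + 0\right) + 116 \left(-113\right) = 59 - 13108 = -13049$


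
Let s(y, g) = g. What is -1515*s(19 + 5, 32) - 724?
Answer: -49204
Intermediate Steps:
-1515*s(19 + 5, 32) - 724 = -1515*32 - 724 = -48480 - 724 = -49204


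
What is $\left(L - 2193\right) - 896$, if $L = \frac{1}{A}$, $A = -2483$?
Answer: $- \frac{7669988}{2483} \approx -3089.0$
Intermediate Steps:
$L = - \frac{1}{2483}$ ($L = \frac{1}{-2483} = - \frac{1}{2483} \approx -0.00040274$)
$\left(L - 2193\right) - 896 = \left(- \frac{1}{2483} - 2193\right) - 896 = - \frac{5445220}{2483} - 896 = - \frac{7669988}{2483}$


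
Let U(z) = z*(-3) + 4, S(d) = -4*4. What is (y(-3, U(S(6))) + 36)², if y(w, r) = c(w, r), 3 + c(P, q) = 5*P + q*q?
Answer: 7409284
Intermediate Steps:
S(d) = -16
c(P, q) = -3 + q² + 5*P (c(P, q) = -3 + (5*P + q*q) = -3 + (5*P + q²) = -3 + (q² + 5*P) = -3 + q² + 5*P)
U(z) = 4 - 3*z (U(z) = -3*z + 4 = 4 - 3*z)
y(w, r) = -3 + r² + 5*w
(y(-3, U(S(6))) + 36)² = ((-3 + (4 - 3*(-16))² + 5*(-3)) + 36)² = ((-3 + (4 + 48)² - 15) + 36)² = ((-3 + 52² - 15) + 36)² = ((-3 + 2704 - 15) + 36)² = (2686 + 36)² = 2722² = 7409284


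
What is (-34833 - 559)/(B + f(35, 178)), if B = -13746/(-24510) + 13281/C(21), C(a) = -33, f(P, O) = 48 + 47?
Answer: 1590339520/13790269 ≈ 115.32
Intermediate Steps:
f(P, O) = 95
B = -18059094/44935 (B = -13746/(-24510) + 13281/(-33) = -13746*(-1/24510) + 13281*(-1/33) = 2291/4085 - 4427/11 = -18059094/44935 ≈ -401.89)
(-34833 - 559)/(B + f(35, 178)) = (-34833 - 559)/(-18059094/44935 + 95) = -35392/(-13790269/44935) = -35392*(-44935/13790269) = 1590339520/13790269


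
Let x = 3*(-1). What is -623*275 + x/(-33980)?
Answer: -5821623497/33980 ≈ -1.7133e+5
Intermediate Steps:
x = -3
-623*275 + x/(-33980) = -623*275 - 3/(-33980) = -171325 - 3*(-1/33980) = -171325 + 3/33980 = -5821623497/33980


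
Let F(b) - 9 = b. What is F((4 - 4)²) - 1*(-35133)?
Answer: 35142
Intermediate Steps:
F(b) = 9 + b
F((4 - 4)²) - 1*(-35133) = (9 + (4 - 4)²) - 1*(-35133) = (9 + 0²) + 35133 = (9 + 0) + 35133 = 9 + 35133 = 35142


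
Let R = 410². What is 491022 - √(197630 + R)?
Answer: 491022 - √365730 ≈ 4.9042e+5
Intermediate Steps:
R = 168100
491022 - √(197630 + R) = 491022 - √(197630 + 168100) = 491022 - √365730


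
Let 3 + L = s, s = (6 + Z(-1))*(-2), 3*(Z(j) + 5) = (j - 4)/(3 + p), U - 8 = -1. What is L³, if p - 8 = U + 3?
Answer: -28372625/250047 ≈ -113.47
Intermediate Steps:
U = 7 (U = 8 - 1 = 7)
p = 18 (p = 8 + (7 + 3) = 8 + 10 = 18)
Z(j) = -319/63 + j/63 (Z(j) = -5 + ((j - 4)/(3 + 18))/3 = -5 + ((-4 + j)/21)/3 = -5 + ((-4 + j)*(1/21))/3 = -5 + (-4/21 + j/21)/3 = -5 + (-4/63 + j/63) = -319/63 + j/63)
s = -116/63 (s = (6 + (-319/63 + (1/63)*(-1)))*(-2) = (6 + (-319/63 - 1/63))*(-2) = (6 - 320/63)*(-2) = (58/63)*(-2) = -116/63 ≈ -1.8413)
L = -305/63 (L = -3 - 116/63 = -305/63 ≈ -4.8413)
L³ = (-305/63)³ = -28372625/250047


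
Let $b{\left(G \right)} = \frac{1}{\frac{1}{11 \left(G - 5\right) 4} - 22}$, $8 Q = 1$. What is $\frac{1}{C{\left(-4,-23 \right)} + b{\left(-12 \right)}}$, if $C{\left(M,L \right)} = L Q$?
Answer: $- \frac{131656}{384495} \approx -0.34241$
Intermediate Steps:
$Q = \frac{1}{8}$ ($Q = \frac{1}{8} \cdot 1 = \frac{1}{8} \approx 0.125$)
$C{\left(M,L \right)} = \frac{L}{8}$ ($C{\left(M,L \right)} = L \frac{1}{8} = \frac{L}{8}$)
$b{\left(G \right)} = \frac{1}{-22 + \frac{1}{11 \left(-20 + 4 G\right)}}$ ($b{\left(G \right)} = \frac{1}{\frac{1}{11 \left(-5 + G\right) 4} - 22} = \frac{1}{\frac{1}{11 \left(-20 + 4 G\right)} - 22} = \frac{1}{-22 + \frac{1}{11 \left(-20 + 4 G\right)}}$)
$\frac{1}{C{\left(-4,-23 \right)} + b{\left(-12 \right)}} = \frac{1}{\frac{1}{8} \left(-23\right) + \frac{44 \left(5 - -12\right)}{-4841 + 968 \left(-12\right)}} = \frac{1}{- \frac{23}{8} + \frac{44 \left(5 + 12\right)}{-4841 - 11616}} = \frac{1}{- \frac{23}{8} + 44 \frac{1}{-16457} \cdot 17} = \frac{1}{- \frac{23}{8} + 44 \left(- \frac{1}{16457}\right) 17} = \frac{1}{- \frac{23}{8} - \frac{748}{16457}} = \frac{1}{- \frac{384495}{131656}} = - \frac{131656}{384495}$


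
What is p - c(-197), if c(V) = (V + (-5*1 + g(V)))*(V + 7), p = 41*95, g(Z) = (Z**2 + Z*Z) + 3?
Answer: 14713505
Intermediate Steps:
g(Z) = 3 + 2*Z**2 (g(Z) = (Z**2 + Z**2) + 3 = 2*Z**2 + 3 = 3 + 2*Z**2)
p = 3895
c(V) = (7 + V)*(-2 + V + 2*V**2) (c(V) = (V + (-5*1 + (3 + 2*V**2)))*(V + 7) = (V + (-5 + (3 + 2*V**2)))*(7 + V) = (V + (-2 + 2*V**2))*(7 + V) = (-2 + V + 2*V**2)*(7 + V) = (7 + V)*(-2 + V + 2*V**2))
p - c(-197) = 3895 - (-14 + 2*(-197)**3 + 5*(-197) + 15*(-197)**2) = 3895 - (-14 + 2*(-7645373) - 985 + 15*38809) = 3895 - (-14 - 15290746 - 985 + 582135) = 3895 - 1*(-14709610) = 3895 + 14709610 = 14713505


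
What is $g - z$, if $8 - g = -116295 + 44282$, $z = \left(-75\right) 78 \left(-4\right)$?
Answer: $48621$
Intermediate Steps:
$z = 23400$ ($z = \left(-5850\right) \left(-4\right) = 23400$)
$g = 72021$ ($g = 8 - \left(-116295 + 44282\right) = 8 - -72013 = 8 + 72013 = 72021$)
$g - z = 72021 - 23400 = 48621$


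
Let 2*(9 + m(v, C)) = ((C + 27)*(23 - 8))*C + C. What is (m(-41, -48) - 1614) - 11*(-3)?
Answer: 5946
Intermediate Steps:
m(v, C) = -9 + C/2 + C*(405 + 15*C)/2 (m(v, C) = -9 + (((C + 27)*(23 - 8))*C + C)/2 = -9 + (((27 + C)*15)*C + C)/2 = -9 + ((405 + 15*C)*C + C)/2 = -9 + (C*(405 + 15*C) + C)/2 = -9 + (C + C*(405 + 15*C))/2 = -9 + (C/2 + C*(405 + 15*C)/2) = -9 + C/2 + C*(405 + 15*C)/2)
(m(-41, -48) - 1614) - 11*(-3) = ((-9 + 203*(-48) + (15/2)*(-48)**2) - 1614) - 11*(-3) = ((-9 - 9744 + (15/2)*2304) - 1614) + 33 = ((-9 - 9744 + 17280) - 1614) + 33 = (7527 - 1614) + 33 = 5913 + 33 = 5946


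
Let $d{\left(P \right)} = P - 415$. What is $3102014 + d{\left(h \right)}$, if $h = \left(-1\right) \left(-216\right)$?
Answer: $3101815$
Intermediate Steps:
$h = 216$
$d{\left(P \right)} = -415 + P$
$3102014 + d{\left(h \right)} = 3102014 + \left(-415 + 216\right) = 3102014 - 199 = 3101815$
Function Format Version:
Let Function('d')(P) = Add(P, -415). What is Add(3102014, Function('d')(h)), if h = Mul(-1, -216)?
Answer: 3101815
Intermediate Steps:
h = 216
Function('d')(P) = Add(-415, P)
Add(3102014, Function('d')(h)) = Add(3102014, Add(-415, 216)) = Add(3102014, -199) = 3101815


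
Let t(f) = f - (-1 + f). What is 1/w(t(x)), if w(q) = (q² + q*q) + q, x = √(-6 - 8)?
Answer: ⅓ ≈ 0.33333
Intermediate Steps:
x = I*√14 (x = √(-14) = I*√14 ≈ 3.7417*I)
t(f) = 1 (t(f) = f + (1 - f) = 1)
w(q) = q + 2*q² (w(q) = (q² + q²) + q = 2*q² + q = q + 2*q²)
1/w(t(x)) = 1/(1*(1 + 2*1)) = 1/(1*(1 + 2)) = 1/(1*3) = 1/3 = ⅓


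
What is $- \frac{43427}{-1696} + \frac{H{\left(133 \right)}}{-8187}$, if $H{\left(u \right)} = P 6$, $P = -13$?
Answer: $\frac{118556379}{4628384} \approx 25.615$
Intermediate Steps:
$H{\left(u \right)} = -78$ ($H{\left(u \right)} = \left(-13\right) 6 = -78$)
$- \frac{43427}{-1696} + \frac{H{\left(133 \right)}}{-8187} = - \frac{43427}{-1696} - \frac{78}{-8187} = \left(-43427\right) \left(- \frac{1}{1696}\right) - - \frac{26}{2729} = \frac{43427}{1696} + \frac{26}{2729} = \frac{118556379}{4628384}$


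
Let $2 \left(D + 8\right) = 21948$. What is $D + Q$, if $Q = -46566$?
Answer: $-35600$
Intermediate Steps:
$D = 10966$ ($D = -8 + \frac{1}{2} \cdot 21948 = -8 + 10974 = 10966$)
$D + Q = 10966 - 46566 = -35600$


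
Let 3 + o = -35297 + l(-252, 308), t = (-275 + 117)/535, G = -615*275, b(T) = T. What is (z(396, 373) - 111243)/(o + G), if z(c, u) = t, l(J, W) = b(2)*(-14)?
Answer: 59515163/109382355 ≈ 0.54410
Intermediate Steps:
G = -169125
l(J, W) = -28 (l(J, W) = 2*(-14) = -28)
t = -158/535 (t = -158*1/535 = -158/535 ≈ -0.29533)
z(c, u) = -158/535
o = -35328 (o = -3 + (-35297 - 28) = -3 - 35325 = -35328)
(z(396, 373) - 111243)/(o + G) = (-158/535 - 111243)/(-35328 - 169125) = -59515163/535/(-204453) = -59515163/535*(-1/204453) = 59515163/109382355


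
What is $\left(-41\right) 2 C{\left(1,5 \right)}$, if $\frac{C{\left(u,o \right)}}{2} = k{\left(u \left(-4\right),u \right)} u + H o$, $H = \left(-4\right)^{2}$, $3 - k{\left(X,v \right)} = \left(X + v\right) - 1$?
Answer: $-14268$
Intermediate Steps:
$k{\left(X,v \right)} = 4 - X - v$ ($k{\left(X,v \right)} = 3 - \left(\left(X + v\right) - 1\right) = 3 - \left(-1 + X + v\right) = 4 - X - v$)
$H = 16$
$C{\left(u,o \right)} = 32 o + 2 u \left(4 + 3 u\right)$ ($C{\left(u,o \right)} = 2 \left(\left(4 - u \left(-4\right) - u\right) u + 16 o\right) = 2 \left(\left(4 - - 4 u - u\right) u + 16 o\right) = 2 \left(\left(4 + 4 u - u\right) u + 16 o\right) = 2 \left(\left(4 + 3 u\right) u + 16 o\right) = 2 \left(u \left(4 + 3 u\right) + 16 o\right) = 2 \left(16 o + u \left(4 + 3 u\right)\right) = 32 o + 2 u \left(4 + 3 u\right)$)
$\left(-41\right) 2 C{\left(1,5 \right)} = \left(-41\right) 2 \left(32 \cdot 5 + 2 \cdot 1 \left(4 + 3 \cdot 1\right)\right) = - 82 \left(160 + 2 \cdot 1 \left(4 + 3\right)\right) = - 82 \left(160 + 2 \cdot 1 \cdot 7\right) = - 82 \left(160 + 14\right) = \left(-82\right) 174 = -14268$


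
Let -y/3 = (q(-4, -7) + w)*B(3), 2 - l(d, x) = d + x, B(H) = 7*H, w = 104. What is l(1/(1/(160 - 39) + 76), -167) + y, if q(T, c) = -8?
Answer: -54069284/9197 ≈ -5879.0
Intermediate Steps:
l(d, x) = 2 - d - x (l(d, x) = 2 - (d + x) = 2 + (-d - x) = 2 - d - x)
y = -6048 (y = -3*(-8 + 104)*7*3 = -288*21 = -3*2016 = -6048)
l(1/(1/(160 - 39) + 76), -167) + y = (2 - 1/(1/(160 - 39) + 76) - 1*(-167)) - 6048 = (2 - 1/(1/121 + 76) + 167) - 6048 = (2 - 1/9197/121 + 167) - 6048 = (2 - 1*121/9197 + 167) - 6048 = (2 - 121/9197 + 167) - 6048 = 1554172/9197 - 6048 = -54069284/9197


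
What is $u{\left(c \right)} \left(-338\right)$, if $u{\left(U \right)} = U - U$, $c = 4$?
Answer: $0$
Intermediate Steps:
$u{\left(U \right)} = 0$
$u{\left(c \right)} \left(-338\right) = 0 \left(-338\right) = 0$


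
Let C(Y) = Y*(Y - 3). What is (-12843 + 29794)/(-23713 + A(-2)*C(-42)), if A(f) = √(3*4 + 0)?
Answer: -401959063/519441169 - 64074780*√3/519441169 ≈ -0.98748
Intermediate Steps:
C(Y) = Y*(-3 + Y)
A(f) = 2*√3 (A(f) = √(12 + 0) = √12 = 2*√3)
(-12843 + 29794)/(-23713 + A(-2)*C(-42)) = (-12843 + 29794)/(-23713 + (2*√3)*(-42*(-3 - 42))) = 16951/(-23713 + (2*√3)*(-42*(-45))) = 16951/(-23713 + (2*√3)*1890) = 16951/(-23713 + 3780*√3)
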